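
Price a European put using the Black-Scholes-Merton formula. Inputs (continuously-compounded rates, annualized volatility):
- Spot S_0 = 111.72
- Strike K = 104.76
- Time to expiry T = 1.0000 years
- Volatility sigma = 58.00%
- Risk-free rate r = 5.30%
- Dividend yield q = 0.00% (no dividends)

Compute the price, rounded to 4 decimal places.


Answer: Price = 18.3745

Derivation:
d1 = (ln(S/K) + (r - q + 0.5*sigma^2) * T) / (sigma * sqrt(T)) = 0.49228228
d2 = d1 - sigma * sqrt(T) = -0.08771772
exp(-rT) = 0.94838001; exp(-qT) = 1.00000000
P = K * exp(-rT) * N(-d2) - S_0 * exp(-qT) * N(-d1)
N(-d1) = 0.31125990; N(-d2) = 0.53494948
P = 104.7600 * 0.94838001 * 0.53494948 - 111.7200 * 1.00000000 * 0.31125990 = 18.3745


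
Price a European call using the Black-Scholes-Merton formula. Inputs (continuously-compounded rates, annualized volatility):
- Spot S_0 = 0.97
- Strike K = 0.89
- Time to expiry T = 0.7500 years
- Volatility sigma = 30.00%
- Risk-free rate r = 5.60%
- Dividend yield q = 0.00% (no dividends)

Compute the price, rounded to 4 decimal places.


d1 = (ln(S/K) + (r - q + 0.5*sigma^2) * T) / (sigma * sqrt(T)) = 0.62286321
d2 = d1 - sigma * sqrt(T) = 0.36305559
exp(-rT) = 0.95886978; exp(-qT) = 1.00000000
C = S_0 * exp(-qT) * N(d1) - K * exp(-rT) * N(d2)
N(d1) = 0.73331279; N(d2) = 0.64171832
C = 0.9700 * 1.00000000 * 0.73331279 - 0.8900 * 0.95886978 * 0.64171832 = 0.1637

Answer: Price = 0.1637


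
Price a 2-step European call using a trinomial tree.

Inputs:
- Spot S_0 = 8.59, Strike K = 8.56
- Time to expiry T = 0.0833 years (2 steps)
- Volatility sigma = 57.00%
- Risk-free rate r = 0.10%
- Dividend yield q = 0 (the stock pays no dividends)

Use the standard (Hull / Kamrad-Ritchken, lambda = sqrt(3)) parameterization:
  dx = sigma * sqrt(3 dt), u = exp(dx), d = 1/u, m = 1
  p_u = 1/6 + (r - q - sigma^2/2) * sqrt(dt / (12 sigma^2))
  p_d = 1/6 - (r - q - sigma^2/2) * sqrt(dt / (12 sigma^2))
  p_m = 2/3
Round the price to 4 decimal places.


Answer: Price = V(0,0) = 0.5009

Derivation:
dt = T/N = 0.041650; dx = sigma*sqrt(3*dt) = 0.201485
u = exp(dx) = 1.223218; d = 1/u = 0.817516
p_u = 0.149980, p_m = 0.666667, p_d = 0.183354
Discount per step: exp(-r*dt) = 0.999958
Stock lattice S(k, j) with j the centered position index:
  k=0: S(0,+0) = 8.5900
  k=1: S(1,-1) = 7.0225; S(1,+0) = 8.5900; S(1,+1) = 10.5074
  k=2: S(2,-2) = 5.7410; S(2,-1) = 7.0225; S(2,+0) = 8.5900; S(2,+1) = 10.5074; S(2,+2) = 12.8529
Terminal payoffs V(N, j) = max(S_T - K, 0):
  V(2,-2) = 0.000000; V(2,-1) = 0.000000; V(2,+0) = 0.030000; V(2,+1) = 1.947443; V(2,+2) = 4.292894
Backward induction: V(k, j) = exp(-r*dt) * [p_u * V(k+1, j+1) + p_m * V(k+1, j) + p_d * V(k+1, j-1)]
  V(1,-1) = exp(-r*dt) * [p_u*0.030000 + p_m*0.000000 + p_d*0.000000] = 0.004499
  V(1,+0) = exp(-r*dt) * [p_u*1.947443 + p_m*0.030000 + p_d*0.000000] = 0.312064
  V(1,+1) = exp(-r*dt) * [p_u*4.292894 + p_m*1.947443 + p_d*0.030000] = 1.947561
  V(0,+0) = exp(-r*dt) * [p_u*1.947561 + p_m*0.312064 + p_d*0.004499] = 0.500941


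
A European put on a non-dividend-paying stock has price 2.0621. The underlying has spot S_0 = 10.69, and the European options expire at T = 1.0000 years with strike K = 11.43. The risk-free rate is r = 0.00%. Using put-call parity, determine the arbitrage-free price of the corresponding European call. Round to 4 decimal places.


Answer: Call price = 1.3221

Derivation:
Put-call parity: C - P = S_0 * exp(-qT) - K * exp(-rT).
S_0 * exp(-qT) = 10.6900 * 1.00000000 = 10.69000000
K * exp(-rT) = 11.4300 * 1.00000000 = 11.43000000
C = P + S*exp(-qT) - K*exp(-rT)
C = 2.0621 + 10.69000000 - 11.43000000 = 1.3221


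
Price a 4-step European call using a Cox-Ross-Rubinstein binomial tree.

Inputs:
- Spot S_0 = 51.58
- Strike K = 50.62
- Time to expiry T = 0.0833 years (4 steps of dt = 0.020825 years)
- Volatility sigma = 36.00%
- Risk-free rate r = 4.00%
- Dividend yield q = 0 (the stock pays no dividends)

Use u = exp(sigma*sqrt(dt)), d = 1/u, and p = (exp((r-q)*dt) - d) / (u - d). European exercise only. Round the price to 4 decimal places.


Answer: Price = V(0,0) = 2.7429

Derivation:
dt = T/N = 0.020825
u = exp(sigma*sqrt(dt)) = 1.053324; d = 1/u = 0.949375
p = (exp((r-q)*dt) - d) / (u - d) = 0.495032
Discount per step: exp(-r*dt) = 0.999167
Stock lattice S(k, i) with i counting down-moves:
  k=0: S(0,0) = 51.5800
  k=1: S(1,0) = 54.3305; S(1,1) = 48.9688
  k=2: S(2,0) = 57.2276; S(2,1) = 51.5800; S(2,2) = 46.4897
  k=3: S(3,0) = 60.2792; S(3,1) = 54.3305; S(3,2) = 48.9688; S(3,3) = 44.1362
  k=4: S(4,0) = 63.4936; S(4,1) = 57.2276; S(4,2) = 51.5800; S(4,3) = 46.4897; S(4,4) = 41.9018
Terminal payoffs V(N, i) = max(S_T - K, 0):
  V(4,0) = 12.873563; V(4,1) = 6.607598; V(4,2) = 0.960000; V(4,3) = 0.000000; V(4,4) = 0.000000
Backward induction: V(k, i) = exp(-r*dt) * [p * V(k+1, i) + (1-p) * V(k+1, i+1)].
  V(3,0) = exp(-r*dt) * [p*12.873563 + (1-p)*6.607598] = 9.701366
  V(3,1) = exp(-r*dt) * [p*6.607598 + (1-p)*0.960000] = 3.752615
  V(3,2) = exp(-r*dt) * [p*0.960000 + (1-p)*0.000000] = 0.474835
  V(3,3) = exp(-r*dt) * [p*0.000000 + (1-p)*0.000000] = 0.000000
  V(2,0) = exp(-r*dt) * [p*9.701366 + (1-p)*3.752615] = 6.691861
  V(2,1) = exp(-r*dt) * [p*3.752615 + (1-p)*0.474835] = 2.095694
  V(2,2) = exp(-r*dt) * [p*0.474835 + (1-p)*0.000000] = 0.234863
  V(1,0) = exp(-r*dt) * [p*6.691861 + (1-p)*2.095694] = 4.367304
  V(1,1) = exp(-r*dt) * [p*2.095694 + (1-p)*0.234863] = 1.155071
  V(0,0) = exp(-r*dt) * [p*4.367304 + (1-p)*1.155071] = 2.742944


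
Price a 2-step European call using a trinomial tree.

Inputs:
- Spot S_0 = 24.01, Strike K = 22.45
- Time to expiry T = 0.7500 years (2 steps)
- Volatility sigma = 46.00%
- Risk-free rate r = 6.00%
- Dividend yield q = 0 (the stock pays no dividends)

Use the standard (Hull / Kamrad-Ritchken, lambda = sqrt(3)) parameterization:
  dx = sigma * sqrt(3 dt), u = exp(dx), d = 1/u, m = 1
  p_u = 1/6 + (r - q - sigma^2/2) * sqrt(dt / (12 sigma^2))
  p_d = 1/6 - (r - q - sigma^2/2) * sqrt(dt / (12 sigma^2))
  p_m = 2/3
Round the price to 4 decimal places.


dt = T/N = 0.375000; dx = sigma*sqrt(3*dt) = 0.487904
u = exp(dx) = 1.628898; d = 1/u = 0.613912
p_u = 0.149066, p_m = 0.666667, p_d = 0.184267
Discount per step: exp(-r*dt) = 0.977751
Stock lattice S(k, j) with j the centered position index:
  k=0: S(0,+0) = 24.0100
  k=1: S(1,-1) = 14.7400; S(1,+0) = 24.0100; S(1,+1) = 39.1098
  k=2: S(2,-2) = 9.0491; S(2,-1) = 14.7400; S(2,+0) = 24.0100; S(2,+1) = 39.1098; S(2,+2) = 63.7059
Terminal payoffs V(N, j) = max(S_T - K, 0):
  V(2,-2) = 0.000000; V(2,-1) = 0.000000; V(2,+0) = 1.560000; V(2,+1) = 16.659840; V(2,+2) = 41.255937
Backward induction: V(k, j) = exp(-r*dt) * [p_u * V(k+1, j+1) + p_m * V(k+1, j) + p_d * V(k+1, j-1)]
  V(1,-1) = exp(-r*dt) * [p_u*1.560000 + p_m*0.000000 + p_d*0.000000] = 0.227369
  V(1,+0) = exp(-r*dt) * [p_u*16.659840 + p_m*1.560000 + p_d*0.000000] = 3.445022
  V(1,+1) = exp(-r*dt) * [p_u*41.255937 + p_m*16.659840 + p_d*1.560000] = 17.153539
  V(0,+0) = exp(-r*dt) * [p_u*17.153539 + p_m*3.445022 + p_d*0.227369] = 4.786664

Answer: Price = V(0,0) = 4.7867


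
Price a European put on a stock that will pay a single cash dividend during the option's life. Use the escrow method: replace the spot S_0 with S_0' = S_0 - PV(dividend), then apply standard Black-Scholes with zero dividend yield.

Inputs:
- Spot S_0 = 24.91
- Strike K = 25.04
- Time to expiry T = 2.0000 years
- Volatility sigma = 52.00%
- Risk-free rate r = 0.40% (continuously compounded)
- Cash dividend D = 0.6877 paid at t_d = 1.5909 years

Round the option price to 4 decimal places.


PV(D) = D * exp(-r * t_d) = 0.6877 * 0.99365660 = 0.68333765
S_0' = S_0 - PV(D) = 24.9100 - 0.68333765 = 24.22666235
d1 = (ln(S_0'/K) + (r + sigma^2/2)*T) / (sigma*sqrt(T)) = 0.33367177
d2 = d1 - sigma*sqrt(T) = -0.40171929
exp(-rT) = 0.99203191
N(-d1) = 0.36931363; N(-d2) = 0.65605469
P = K * exp(-rT) * N(-d2) - S_0' * N(-d1) = 25.0400 * 0.99203191 * 0.65605469 - 24.22666235 * 0.36931363 = 7.3495

Answer: Price = 7.3495


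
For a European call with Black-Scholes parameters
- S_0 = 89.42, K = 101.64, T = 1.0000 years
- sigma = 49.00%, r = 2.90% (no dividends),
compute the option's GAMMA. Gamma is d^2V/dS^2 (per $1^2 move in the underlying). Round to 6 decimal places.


d1 = 0.0427698211; d2 = -0.4472301789
phi(d1) = 0.3985775631; exp(-qT) = 1.0000000000; exp(-rT) = 0.9714164645
Gamma = exp(-qT) * phi(d1) / (S * sigma * sqrt(T)) = 1.0000000000 * 0.3985775631 / (89.4200 * 0.4900 * 1.0000000000) = 0.009097

Answer: Gamma = 0.009097


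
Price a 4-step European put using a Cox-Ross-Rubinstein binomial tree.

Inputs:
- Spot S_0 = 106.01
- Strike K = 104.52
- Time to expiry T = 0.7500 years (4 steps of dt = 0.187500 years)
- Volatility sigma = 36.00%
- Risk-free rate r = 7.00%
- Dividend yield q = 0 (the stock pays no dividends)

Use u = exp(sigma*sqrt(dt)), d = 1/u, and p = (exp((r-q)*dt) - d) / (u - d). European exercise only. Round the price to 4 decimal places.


Answer: Price = V(0,0) = 9.0518

Derivation:
dt = T/N = 0.187500
u = exp(sigma*sqrt(dt)) = 1.168691; d = 1/u = 0.855658
p = (exp((r-q)*dt) - d) / (u - d) = 0.503312
Discount per step: exp(-r*dt) = 0.986961
Stock lattice S(k, i) with i counting down-moves:
  k=0: S(0,0) = 106.0100
  k=1: S(1,0) = 123.8930; S(1,1) = 90.7083
  k=2: S(2,0) = 144.7926; S(2,1) = 106.0100; S(2,2) = 77.6153
  k=3: S(3,0) = 169.2179; S(3,1) = 123.8930; S(3,2) = 90.7083; S(3,3) = 66.4121
  k=4: S(4,0) = 197.7635; S(4,1) = 144.7926; S(4,2) = 106.0100; S(4,3) = 77.6153; S(4,4) = 56.8261
Terminal payoffs V(N, i) = max(K - S_T, 0):
  V(4,0) = 0.000000; V(4,1) = 0.000000; V(4,2) = 0.000000; V(4,3) = 26.904722; V(4,4) = 47.693933
Backward induction: V(k, i) = exp(-r*dt) * [p * V(k+1, i) + (1-p) * V(k+1, i+1)].
  V(3,0) = exp(-r*dt) * [p*0.000000 + (1-p)*0.000000] = 0.000000
  V(3,1) = exp(-r*dt) * [p*0.000000 + (1-p)*0.000000] = 0.000000
  V(3,2) = exp(-r*dt) * [p*0.000000 + (1-p)*26.904722] = 13.188996
  V(3,3) = exp(-r*dt) * [p*26.904722 + (1-p)*47.693933] = 36.745009
  V(2,0) = exp(-r*dt) * [p*0.000000 + (1-p)*0.000000] = 0.000000
  V(2,1) = exp(-r*dt) * [p*0.000000 + (1-p)*13.188996] = 6.465393
  V(2,2) = exp(-r*dt) * [p*13.188996 + (1-p)*36.745009] = 24.564442
  V(1,0) = exp(-r*dt) * [p*0.000000 + (1-p)*6.465393] = 3.169408
  V(1,1) = exp(-r*dt) * [p*6.465393 + (1-p)*24.564442] = 15.253446
  V(0,0) = exp(-r*dt) * [p*3.169408 + (1-p)*15.253446] = 9.051812


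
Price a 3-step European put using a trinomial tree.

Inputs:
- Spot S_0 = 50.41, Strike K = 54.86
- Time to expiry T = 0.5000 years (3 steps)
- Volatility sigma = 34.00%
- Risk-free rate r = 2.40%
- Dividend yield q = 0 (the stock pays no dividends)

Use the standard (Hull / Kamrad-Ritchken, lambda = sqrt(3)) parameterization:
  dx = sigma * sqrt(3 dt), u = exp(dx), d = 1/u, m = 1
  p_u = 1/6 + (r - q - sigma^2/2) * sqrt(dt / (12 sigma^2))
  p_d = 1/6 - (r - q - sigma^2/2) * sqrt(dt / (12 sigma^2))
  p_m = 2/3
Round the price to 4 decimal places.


dt = T/N = 0.166667; dx = sigma*sqrt(3*dt) = 0.240416
u = exp(dx) = 1.271778; d = 1/u = 0.786300
p_u = 0.154951, p_m = 0.666667, p_d = 0.178382
Discount per step: exp(-r*dt) = 0.996008
Stock lattice S(k, j) with j the centered position index:
  k=0: S(0,+0) = 50.4100
  k=1: S(1,-1) = 39.6374; S(1,+0) = 50.4100; S(1,+1) = 64.1104
  k=2: S(2,-2) = 31.1669; S(2,-1) = 39.6374; S(2,+0) = 50.4100; S(2,+1) = 64.1104; S(2,+2) = 81.5342
  k=3: S(3,-3) = 24.5066; S(3,-2) = 31.1669; S(3,-1) = 39.6374; S(3,+0) = 50.4100; S(3,+1) = 64.1104; S(3,+2) = 81.5342; S(3,+3) = 103.6934
Terminal payoffs V(N, j) = max(K - S_T, 0):
  V(3,-3) = 30.353445; V(3,-2) = 23.693090; V(3,-1) = 15.222594; V(3,+0) = 4.450000; V(3,+1) = 0.000000; V(3,+2) = 0.000000; V(3,+3) = 0.000000
Backward induction: V(k, j) = exp(-r*dt) * [p_u * V(k+1, j+1) + p_m * V(k+1, j) + p_d * V(k+1, j-1)]
  V(2,-2) = exp(-r*dt) * [p_u*15.222594 + p_m*23.693090 + p_d*30.353445] = 23.474583
  V(2,-1) = exp(-r*dt) * [p_u*4.450000 + p_m*15.222594 + p_d*23.693090] = 15.004222
  V(2,+0) = exp(-r*dt) * [p_u*0.000000 + p_m*4.450000 + p_d*15.222594] = 5.659427
  V(2,+1) = exp(-r*dt) * [p_u*0.000000 + p_m*0.000000 + p_d*4.450000] = 0.790633
  V(2,+2) = exp(-r*dt) * [p_u*0.000000 + p_m*0.000000 + p_d*0.000000] = 0.000000
  V(1,-1) = exp(-r*dt) * [p_u*5.659427 + p_m*15.004222 + p_d*23.474583] = 15.007053
  V(1,+0) = exp(-r*dt) * [p_u*0.790633 + p_m*5.659427 + p_d*15.004222] = 6.545716
  V(1,+1) = exp(-r*dt) * [p_u*0.000000 + p_m*0.790633 + p_d*5.659427] = 1.530497
  V(0,+0) = exp(-r*dt) * [p_u*1.530497 + p_m*6.545716 + p_d*15.007053] = 7.248904

Answer: Price = V(0,0) = 7.2489


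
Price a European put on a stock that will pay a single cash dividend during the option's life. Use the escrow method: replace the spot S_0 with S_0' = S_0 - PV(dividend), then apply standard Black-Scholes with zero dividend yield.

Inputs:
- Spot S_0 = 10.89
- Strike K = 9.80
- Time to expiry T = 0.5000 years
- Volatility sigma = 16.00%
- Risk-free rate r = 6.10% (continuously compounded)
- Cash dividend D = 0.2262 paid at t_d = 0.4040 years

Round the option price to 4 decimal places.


Answer: Price = 0.0911

Derivation:
PV(D) = D * exp(-r * t_d) = 0.2262 * 0.97565718 = 0.22069366
S_0' = S_0 - PV(D) = 10.8900 - 0.22069366 = 10.66930634
d1 = (ln(S_0'/K) + (r + sigma^2/2)*T) / (sigma*sqrt(T)) = 1.07735379
d2 = d1 - sigma*sqrt(T) = 0.96421671
exp(-rT) = 0.96996043
N(-d1) = 0.14066112; N(-d2) = 0.16746864
P = K * exp(-rT) * N(-d2) - S_0' * N(-d1) = 9.8000 * 0.96996043 * 0.16746864 - 10.66930634 * 0.14066112 = 0.0911


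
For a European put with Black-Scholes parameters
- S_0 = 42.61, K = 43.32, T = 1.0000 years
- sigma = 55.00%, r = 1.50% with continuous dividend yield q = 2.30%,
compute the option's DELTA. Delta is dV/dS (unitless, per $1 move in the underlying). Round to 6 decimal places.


d1 = 0.2304082643; d2 = -0.3195917357
phi(d1) = 0.3884920715; exp(-qT) = 0.9772624838; exp(-rT) = 0.9851119396
N(-d1) = 0.4088872699
Delta = -exp(-qT) * N(-d1) = -0.9772624838 * 0.4088872699 = -0.399590

Answer: Delta = -0.399590


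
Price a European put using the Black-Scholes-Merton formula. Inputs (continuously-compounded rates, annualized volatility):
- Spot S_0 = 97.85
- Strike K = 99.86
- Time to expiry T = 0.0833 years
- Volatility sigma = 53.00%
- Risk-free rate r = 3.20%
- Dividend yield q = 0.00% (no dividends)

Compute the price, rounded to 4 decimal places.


d1 = (ln(S/K) + (r - q + 0.5*sigma^2) * T) / (sigma * sqrt(T)) = -0.03901768
d2 = d1 - sigma * sqrt(T) = -0.19198490
exp(-rT) = 0.99733795; exp(-qT) = 1.00000000
P = K * exp(-rT) * N(-d2) - S_0 * exp(-qT) * N(-d1)
N(-d1) = 0.51556185; N(-d2) = 0.57612298
P = 99.8600 * 0.99733795 * 0.57612298 - 97.8500 * 1.00000000 * 0.51556185 = 6.9308

Answer: Price = 6.9308


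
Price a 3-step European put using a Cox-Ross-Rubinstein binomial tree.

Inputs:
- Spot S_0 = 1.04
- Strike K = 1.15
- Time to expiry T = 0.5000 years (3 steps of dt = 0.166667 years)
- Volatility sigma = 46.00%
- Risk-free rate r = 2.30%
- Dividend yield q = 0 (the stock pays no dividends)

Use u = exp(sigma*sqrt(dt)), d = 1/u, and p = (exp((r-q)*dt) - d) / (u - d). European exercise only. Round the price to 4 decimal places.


Answer: Price = V(0,0) = 0.1992

Derivation:
dt = T/N = 0.166667
u = exp(sigma*sqrt(dt)) = 1.206585; d = 1/u = 0.828785
p = (exp((r-q)*dt) - d) / (u - d) = 0.463355
Discount per step: exp(-r*dt) = 0.996174
Stock lattice S(k, i) with i counting down-moves:
  k=0: S(0,0) = 1.0400
  k=1: S(1,0) = 1.2548; S(1,1) = 0.8619
  k=2: S(2,0) = 1.5141; S(2,1) = 1.0400; S(2,2) = 0.7144
  k=3: S(3,0) = 1.8269; S(3,1) = 1.2548; S(3,2) = 0.8619; S(3,3) = 0.5921
Terminal payoffs V(N, i) = max(K - S_T, 0):
  V(3,0) = 0.000000; V(3,1) = 0.000000; V(3,2) = 0.288063; V(3,3) = 0.557949
Backward induction: V(k, i) = exp(-r*dt) * [p * V(k+1, i) + (1-p) * V(k+1, i+1)].
  V(2,0) = exp(-r*dt) * [p*0.000000 + (1-p)*0.000000] = 0.000000
  V(2,1) = exp(-r*dt) * [p*0.000000 + (1-p)*0.288063] = 0.153996
  V(2,2) = exp(-r*dt) * [p*0.288063 + (1-p)*0.557949] = 0.431240
  V(1,0) = exp(-r*dt) * [p*0.000000 + (1-p)*0.153996] = 0.082325
  V(1,1) = exp(-r*dt) * [p*0.153996 + (1-p)*0.431240] = 0.301619
  V(0,0) = exp(-r*dt) * [p*0.082325 + (1-p)*0.301619] = 0.199243


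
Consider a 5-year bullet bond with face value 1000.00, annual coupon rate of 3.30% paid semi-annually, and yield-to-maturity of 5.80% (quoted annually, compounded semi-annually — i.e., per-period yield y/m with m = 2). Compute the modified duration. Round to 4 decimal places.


Coupon per period c = face * coupon_rate / m = 16.500000
Periods per year m = 2; per-period yield y/m = 0.029000
Number of cashflows N = 10
Cashflows (t years, CF_t, discount factor 1/(1+y/m)^(m*t), PV):
  t = 0.5000: CF_t = 16.500000, DF = 0.971817, PV = 16.034985
  t = 1.0000: CF_t = 16.500000, DF = 0.944429, PV = 15.583076
  t = 1.5000: CF_t = 16.500000, DF = 0.917812, PV = 15.143903
  t = 2.0000: CF_t = 16.500000, DF = 0.891946, PV = 14.717107
  t = 2.5000: CF_t = 16.500000, DF = 0.866808, PV = 14.302339
  t = 3.0000: CF_t = 16.500000, DF = 0.842379, PV = 13.899261
  t = 3.5000: CF_t = 16.500000, DF = 0.818639, PV = 13.507542
  t = 4.0000: CF_t = 16.500000, DF = 0.795567, PV = 13.126863
  t = 4.5000: CF_t = 16.500000, DF = 0.773146, PV = 12.756912
  t = 5.0000: CF_t = 1016.500000, DF = 0.751357, PV = 763.754242
Price P = sum_t PV_t = 892.826230
First compute Macaulay numerator sum_t t * PV_t:
  t * PV_t at t = 0.5000: 8.017493
  t * PV_t at t = 1.0000: 15.583076
  t * PV_t at t = 1.5000: 22.715855
  t * PV_t at t = 2.0000: 29.434214
  t * PV_t at t = 2.5000: 35.755848
  t * PV_t at t = 3.0000: 41.697782
  t * PV_t at t = 3.5000: 47.276396
  t * PV_t at t = 4.0000: 52.507451
  t * PV_t at t = 4.5000: 57.406106
  t * PV_t at t = 5.0000: 3818.771210
Macaulay duration D = 4129.165429 / 892.826230 = 4.624825
Modified duration = D / (1 + y/m) = 4.624825 / (1 + 0.029000) = 4.494485

Answer: Modified duration = 4.4945


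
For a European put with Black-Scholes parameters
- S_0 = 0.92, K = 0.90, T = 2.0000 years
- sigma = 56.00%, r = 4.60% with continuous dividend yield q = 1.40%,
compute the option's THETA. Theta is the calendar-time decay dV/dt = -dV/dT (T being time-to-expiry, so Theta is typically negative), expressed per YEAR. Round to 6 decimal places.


Answer: Theta = -0.042909

Derivation:
d1 = 0.5045445617; d2 = -0.2874150332
phi(d1) = 0.3512626163; exp(-qT) = 0.9723883668; exp(-rT) = 0.9121051495
Theta = -S*exp(-qT)*phi(d1)*sigma/(2*sqrt(T)) + r*K*exp(-rT)*N(-d2) - q*S*exp(-qT)*N(-d1)
N(-d1) = 0.3069393780; N(-d2) = 0.6131027241; sqrt(T) = 1.4142135624
Term 1 = -0.9200 * 0.9723883668 * 0.3512626163 * 0.5600 / (2 * 1.4142135624) = -0.0622160661
Term 2 = 0.0460 * 0.9000 * 0.9121051495 * 0.6131027241 = 0.0231514659
Term 3 = -0.0140 * 0.9200 * 0.9723883668 * 0.3069393780 = -0.0038442199
Theta = -0.0622160661 + (0.0231514659) + (-0.0038442199) = -0.042909


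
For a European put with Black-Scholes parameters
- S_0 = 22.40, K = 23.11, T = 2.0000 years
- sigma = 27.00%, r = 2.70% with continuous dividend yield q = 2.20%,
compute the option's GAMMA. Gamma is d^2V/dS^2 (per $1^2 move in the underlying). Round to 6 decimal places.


Answer: Gamma = 0.044228

Derivation:
d1 = 0.1353861595; d2 = -0.2464515024
phi(d1) = 0.3953027945; exp(-qT) = 0.9569539575; exp(-rT) = 0.9474321065
Gamma = exp(-qT) * phi(d1) / (S * sigma * sqrt(T)) = 0.9569539575 * 0.3953027945 / (22.4000 * 0.2700 * 1.4142135624) = 0.044228


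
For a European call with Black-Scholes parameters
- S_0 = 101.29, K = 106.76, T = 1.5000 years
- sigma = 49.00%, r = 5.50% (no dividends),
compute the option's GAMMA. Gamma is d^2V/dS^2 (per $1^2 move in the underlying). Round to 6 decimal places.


Answer: Gamma = 0.006173

Derivation:
d1 = 0.3498927219; d2 = -0.2502322651
phi(d1) = 0.3752544343; exp(-qT) = 1.0000000000; exp(-rT) = 0.9208114379
Gamma = exp(-qT) * phi(d1) / (S * sigma * sqrt(T)) = 1.0000000000 * 0.3752544343 / (101.2900 * 0.4900 * 1.2247448714) = 0.006173


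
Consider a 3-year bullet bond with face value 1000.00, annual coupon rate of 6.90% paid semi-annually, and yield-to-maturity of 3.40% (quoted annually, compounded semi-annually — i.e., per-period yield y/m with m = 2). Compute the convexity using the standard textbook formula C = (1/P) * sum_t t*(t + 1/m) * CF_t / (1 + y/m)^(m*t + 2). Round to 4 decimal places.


Coupon per period c = face * coupon_rate / m = 34.500000
Periods per year m = 2; per-period yield y/m = 0.017000
Number of cashflows N = 6
Cashflows (t years, CF_t, discount factor 1/(1+y/m)^(m*t), PV):
  t = 0.5000: CF_t = 34.500000, DF = 0.983284, PV = 33.923304
  t = 1.0000: CF_t = 34.500000, DF = 0.966848, PV = 33.356248
  t = 1.5000: CF_t = 34.500000, DF = 0.950686, PV = 32.798670
  t = 2.0000: CF_t = 34.500000, DF = 0.934795, PV = 32.250413
  t = 2.5000: CF_t = 34.500000, DF = 0.919169, PV = 31.711321
  t = 3.0000: CF_t = 1034.500000, DF = 0.903804, PV = 934.985288
Price P = sum_t PV_t = 1099.025244
Convexity numerator sum_t t*(t + 1/m) * CF_t / (1+y/m)^(m*t + 2):
  t = 0.5000: term = 16.399335
  t = 1.0000: term = 48.375620
  t = 1.5000: term = 95.133962
  t = 2.0000: term = 155.906198
  t = 2.5000: term = 229.950145
  t = 3.0000: term = 9491.878506
Convexity = (1/P) * sum = 10037.643766 / 1099.025244 = 9.133224

Answer: Convexity = 9.1332


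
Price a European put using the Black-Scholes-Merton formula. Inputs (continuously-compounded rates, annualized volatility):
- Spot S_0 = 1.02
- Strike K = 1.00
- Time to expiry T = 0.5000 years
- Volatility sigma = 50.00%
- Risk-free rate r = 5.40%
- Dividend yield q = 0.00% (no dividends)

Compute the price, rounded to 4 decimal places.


d1 = (ln(S/K) + (r - q + 0.5*sigma^2) * T) / (sigma * sqrt(T)) = 0.30915452
d2 = d1 - sigma * sqrt(T) = -0.04439887
exp(-rT) = 0.97336124; exp(-qT) = 1.00000000
P = K * exp(-rT) * N(-d2) - S_0 * exp(-qT) * N(-d1)
N(-d1) = 0.37860200; N(-d2) = 0.51770677
P = 1.0000 * 0.97336124 * 0.51770677 - 1.0200 * 1.00000000 * 0.37860200 = 0.1177

Answer: Price = 0.1177


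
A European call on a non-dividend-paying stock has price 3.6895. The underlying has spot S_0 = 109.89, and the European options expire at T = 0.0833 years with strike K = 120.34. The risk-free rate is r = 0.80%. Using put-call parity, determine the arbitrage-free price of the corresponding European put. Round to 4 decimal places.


Answer: Put price = 14.0593

Derivation:
Put-call parity: C - P = S_0 * exp(-qT) - K * exp(-rT).
S_0 * exp(-qT) = 109.8900 * 1.00000000 = 109.89000000
K * exp(-rT) = 120.3400 * 0.99933382 = 120.25983214
P = C - S*exp(-qT) + K*exp(-rT)
P = 3.6895 - 109.89000000 + 120.25983214 = 14.0593


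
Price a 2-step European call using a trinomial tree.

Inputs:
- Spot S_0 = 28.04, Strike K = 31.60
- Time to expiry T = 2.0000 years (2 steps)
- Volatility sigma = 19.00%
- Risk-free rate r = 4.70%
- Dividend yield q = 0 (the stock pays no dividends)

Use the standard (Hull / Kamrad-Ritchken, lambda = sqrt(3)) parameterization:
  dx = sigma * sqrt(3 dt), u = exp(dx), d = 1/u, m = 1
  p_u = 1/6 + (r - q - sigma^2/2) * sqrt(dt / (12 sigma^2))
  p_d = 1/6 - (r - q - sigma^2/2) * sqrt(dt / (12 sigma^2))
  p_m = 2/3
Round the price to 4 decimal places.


dt = T/N = 1.000000; dx = sigma*sqrt(3*dt) = 0.329090
u = exp(dx) = 1.389702; d = 1/u = 0.719579
p_u = 0.210652, p_m = 0.666667, p_d = 0.122682
Discount per step: exp(-r*dt) = 0.954087
Stock lattice S(k, j) with j the centered position index:
  k=0: S(0,+0) = 28.0400
  k=1: S(1,-1) = 20.1770; S(1,+0) = 28.0400; S(1,+1) = 38.9673
  k=2: S(2,-2) = 14.5189; S(2,-1) = 20.1770; S(2,+0) = 28.0400; S(2,+1) = 38.9673; S(2,+2) = 54.1529
Terminal payoffs V(N, j) = max(S_T - K, 0):
  V(2,-2) = 0.000000; V(2,-1) = 0.000000; V(2,+0) = 0.000000; V(2,+1) = 7.367256; V(2,+2) = 22.552891
Backward induction: V(k, j) = exp(-r*dt) * [p_u * V(k+1, j+1) + p_m * V(k+1, j) + p_d * V(k+1, j-1)]
  V(1,-1) = exp(-r*dt) * [p_u*0.000000 + p_m*0.000000 + p_d*0.000000] = 0.000000
  V(1,+0) = exp(-r*dt) * [p_u*7.367256 + p_m*0.000000 + p_d*0.000000] = 1.480672
  V(1,+1) = exp(-r*dt) * [p_u*22.552891 + p_m*7.367256 + p_d*0.000000] = 9.218686
  V(0,+0) = exp(-r*dt) * [p_u*9.218686 + p_m*1.480672 + p_d*0.000000] = 2.794566

Answer: Price = V(0,0) = 2.7946


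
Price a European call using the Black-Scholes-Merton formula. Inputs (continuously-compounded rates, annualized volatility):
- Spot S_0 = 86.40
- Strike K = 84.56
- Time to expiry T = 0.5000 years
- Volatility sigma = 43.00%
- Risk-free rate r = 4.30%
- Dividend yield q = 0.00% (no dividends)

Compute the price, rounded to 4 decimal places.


d1 = (ln(S/K) + (r - q + 0.5*sigma^2) * T) / (sigma * sqrt(T)) = 0.29353592
d2 = d1 - sigma * sqrt(T) = -0.01051999
exp(-rT) = 0.97872948; exp(-qT) = 1.00000000
C = S_0 * exp(-qT) * N(d1) - K * exp(-rT) * N(d2)
N(d1) = 0.61544373; N(d2) = 0.49580321
C = 86.4000 * 1.00000000 * 0.61544373 - 84.5600 * 0.97872948 * 0.49580321 = 12.1410

Answer: Price = 12.1410


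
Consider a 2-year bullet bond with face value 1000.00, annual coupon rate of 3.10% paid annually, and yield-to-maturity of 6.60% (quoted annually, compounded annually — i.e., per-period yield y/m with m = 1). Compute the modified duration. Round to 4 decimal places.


Answer: Modified duration = 1.8470

Derivation:
Coupon per period c = face * coupon_rate / m = 31.000000
Periods per year m = 1; per-period yield y/m = 0.066000
Number of cashflows N = 2
Cashflows (t years, CF_t, discount factor 1/(1+y/m)^(m*t), PV):
  t = 1.0000: CF_t = 31.000000, DF = 0.938086, PV = 29.080675
  t = 2.0000: CF_t = 1031.000000, DF = 0.880006, PV = 907.286097
Price P = sum_t PV_t = 936.366772
First compute Macaulay numerator sum_t t * PV_t:
  t * PV_t at t = 1.0000: 29.080675
  t * PV_t at t = 2.0000: 1814.572194
Macaulay duration D = 1843.652869 / 936.366772 = 1.968943
Modified duration = D / (1 + y/m) = 1.968943 / (1 + 0.066000) = 1.847039


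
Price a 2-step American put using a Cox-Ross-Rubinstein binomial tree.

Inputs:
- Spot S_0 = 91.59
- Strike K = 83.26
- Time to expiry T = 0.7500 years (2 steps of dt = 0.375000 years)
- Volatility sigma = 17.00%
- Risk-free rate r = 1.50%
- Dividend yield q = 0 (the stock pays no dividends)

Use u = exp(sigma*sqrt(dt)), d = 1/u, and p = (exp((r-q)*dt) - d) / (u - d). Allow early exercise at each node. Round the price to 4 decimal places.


dt = T/N = 0.375000
u = exp(sigma*sqrt(dt)) = 1.109715; d = 1/u = 0.901132
p = (exp((r-q)*dt) - d) / (u - d) = 0.501041
Discount per step: exp(-r*dt) = 0.994391
Stock lattice S(k, i) with i counting down-moves:
  k=0: S(0,0) = 91.5900
  k=1: S(1,0) = 101.6388; S(1,1) = 82.5347
  k=2: S(2,0) = 112.7901; S(2,1) = 91.5900; S(2,2) = 74.3747
Terminal payoffs V(N, i) = max(K - S_T, 0):
  V(2,0) = 0.000000; V(2,1) = 0.000000; V(2,2) = 8.885327
Backward induction: V(k, i) = exp(-r*dt) * [p * V(k+1, i) + (1-p) * V(k+1, i+1)]; then take max(V_cont, immediate exercise) for American.
  V(1,0) = exp(-r*dt) * [p*0.000000 + (1-p)*0.000000] = 0.000000; exercise = 0.000000; V(1,0) = max -> 0.000000
  V(1,1) = exp(-r*dt) * [p*0.000000 + (1-p)*8.885327] = 4.408543; exercise = 0.725302; V(1,1) = max -> 4.408543
  V(0,0) = exp(-r*dt) * [p*0.000000 + (1-p)*4.408543] = 2.187342; exercise = 0.000000; V(0,0) = max -> 2.187342

Answer: Price = V(0,0) = 2.1873


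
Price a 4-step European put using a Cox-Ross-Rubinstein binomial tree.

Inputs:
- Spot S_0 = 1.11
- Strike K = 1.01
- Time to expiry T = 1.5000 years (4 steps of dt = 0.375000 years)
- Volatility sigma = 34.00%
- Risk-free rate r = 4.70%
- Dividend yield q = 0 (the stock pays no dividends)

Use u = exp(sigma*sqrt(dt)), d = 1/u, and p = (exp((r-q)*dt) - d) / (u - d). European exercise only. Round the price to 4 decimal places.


dt = T/N = 0.375000
u = exp(sigma*sqrt(dt)) = 1.231468; d = 1/u = 0.812039
p = (exp((r-q)*dt) - d) / (u - d) = 0.490530
Discount per step: exp(-r*dt) = 0.982529
Stock lattice S(k, i) with i counting down-moves:
  k=0: S(0,0) = 1.1100
  k=1: S(1,0) = 1.3669; S(1,1) = 0.9014
  k=2: S(2,0) = 1.6833; S(2,1) = 1.1100; S(2,2) = 0.7319
  k=3: S(3,0) = 2.0730; S(3,1) = 1.3669; S(3,2) = 0.9014; S(3,3) = 0.5944
  k=4: S(4,0) = 2.5528; S(4,1) = 1.6833; S(4,2) = 1.1100; S(4,3) = 0.7319; S(4,4) = 0.4826
Terminal payoffs V(N, i) = max(K - S_T, 0):
  V(4,0) = 0.000000; V(4,1) = 0.000000; V(4,2) = 0.000000; V(4,3) = 0.278057; V(4,4) = 0.527351
Backward induction: V(k, i) = exp(-r*dt) * [p * V(k+1, i) + (1-p) * V(k+1, i+1)].
  V(3,0) = exp(-r*dt) * [p*0.000000 + (1-p)*0.000000] = 0.000000
  V(3,1) = exp(-r*dt) * [p*0.000000 + (1-p)*0.000000] = 0.000000
  V(3,2) = exp(-r*dt) * [p*0.000000 + (1-p)*0.278057] = 0.139187
  V(3,3) = exp(-r*dt) * [p*0.278057 + (1-p)*0.527351] = 0.397989
  V(2,0) = exp(-r*dt) * [p*0.000000 + (1-p)*0.000000] = 0.000000
  V(2,1) = exp(-r*dt) * [p*0.000000 + (1-p)*0.139187] = 0.069673
  V(2,2) = exp(-r*dt) * [p*0.139187 + (1-p)*0.397989] = 0.266304
  V(1,0) = exp(-r*dt) * [p*0.000000 + (1-p)*0.069673] = 0.034876
  V(1,1) = exp(-r*dt) * [p*0.069673 + (1-p)*0.266304] = 0.166883
  V(0,0) = exp(-r*dt) * [p*0.034876 + (1-p)*0.166883] = 0.100345

Answer: Price = V(0,0) = 0.1003


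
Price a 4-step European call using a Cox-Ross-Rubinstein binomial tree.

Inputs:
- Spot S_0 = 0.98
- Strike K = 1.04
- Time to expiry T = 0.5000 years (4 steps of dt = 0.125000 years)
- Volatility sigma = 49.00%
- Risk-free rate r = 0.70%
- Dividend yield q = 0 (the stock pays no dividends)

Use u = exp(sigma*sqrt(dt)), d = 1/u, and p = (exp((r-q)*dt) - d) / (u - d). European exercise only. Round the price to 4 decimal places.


Answer: Price = V(0,0) = 0.1130

Derivation:
dt = T/N = 0.125000
u = exp(sigma*sqrt(dt)) = 1.189153; d = 1/u = 0.840935
p = (exp((r-q)*dt) - d) / (u - d) = 0.459312
Discount per step: exp(-r*dt) = 0.999125
Stock lattice S(k, i) with i counting down-moves:
  k=0: S(0,0) = 0.9800
  k=1: S(1,0) = 1.1654; S(1,1) = 0.8241
  k=2: S(2,0) = 1.3858; S(2,1) = 0.9800; S(2,2) = 0.6930
  k=3: S(3,0) = 1.6479; S(3,1) = 1.1654; S(3,2) = 0.8241; S(3,3) = 0.5828
  k=4: S(4,0) = 1.9596; S(4,1) = 1.3858; S(4,2) = 0.9800; S(4,3) = 0.6930; S(4,4) = 0.4901
Terminal payoffs V(N, i) = max(S_T - K, 0):
  V(4,0) = 0.919642; V(4,1) = 0.345803; V(4,2) = 0.000000; V(4,3) = 0.000000; V(4,4) = 0.000000
Backward induction: V(k, i) = exp(-r*dt) * [p * V(k+1, i) + (1-p) * V(k+1, i+1)].
  V(3,0) = exp(-r*dt) * [p*0.919642 + (1-p)*0.345803] = 0.608841
  V(3,1) = exp(-r*dt) * [p*0.345803 + (1-p)*0.000000] = 0.158692
  V(3,2) = exp(-r*dt) * [p*0.000000 + (1-p)*0.000000] = 0.000000
  V(3,3) = exp(-r*dt) * [p*0.000000 + (1-p)*0.000000] = 0.000000
  V(2,0) = exp(-r*dt) * [p*0.608841 + (1-p)*0.158692] = 0.365131
  V(2,1) = exp(-r*dt) * [p*0.158692 + (1-p)*0.000000] = 0.072825
  V(2,2) = exp(-r*dt) * [p*0.000000 + (1-p)*0.000000] = 0.000000
  V(1,0) = exp(-r*dt) * [p*0.365131 + (1-p)*0.072825] = 0.206904
  V(1,1) = exp(-r*dt) * [p*0.072825 + (1-p)*0.000000] = 0.033420
  V(0,0) = exp(-r*dt) * [p*0.206904 + (1-p)*0.033420] = 0.113004


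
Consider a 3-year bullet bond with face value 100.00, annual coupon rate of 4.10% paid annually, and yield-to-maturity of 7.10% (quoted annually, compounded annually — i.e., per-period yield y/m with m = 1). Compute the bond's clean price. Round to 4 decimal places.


Answer: Price = 92.1414

Derivation:
Coupon per period c = face * coupon_rate / m = 4.100000
Periods per year m = 1; per-period yield y/m = 0.071000
Number of cashflows N = 3
Cashflows (t years, CF_t, discount factor 1/(1+y/m)^(m*t), PV):
  t = 1.0000: CF_t = 4.100000, DF = 0.933707, PV = 3.828198
  t = 2.0000: CF_t = 4.100000, DF = 0.871808, PV = 3.574415
  t = 3.0000: CF_t = 104.100000, DF = 0.814013, PV = 84.738801
Price P = sum_t PV_t = 92.141414


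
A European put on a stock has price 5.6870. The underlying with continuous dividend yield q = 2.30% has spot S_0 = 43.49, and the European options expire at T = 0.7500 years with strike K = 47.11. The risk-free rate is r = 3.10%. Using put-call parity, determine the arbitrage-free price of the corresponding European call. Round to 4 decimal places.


Put-call parity: C - P = S_0 * exp(-qT) - K * exp(-rT).
S_0 * exp(-qT) = 43.4900 * 0.98289793 = 42.74623095
K * exp(-rT) = 47.1100 * 0.97701820 = 46.02732734
C = P + S*exp(-qT) - K*exp(-rT)
C = 5.6870 + 42.74623095 - 46.02732734 = 2.4059

Answer: Call price = 2.4059


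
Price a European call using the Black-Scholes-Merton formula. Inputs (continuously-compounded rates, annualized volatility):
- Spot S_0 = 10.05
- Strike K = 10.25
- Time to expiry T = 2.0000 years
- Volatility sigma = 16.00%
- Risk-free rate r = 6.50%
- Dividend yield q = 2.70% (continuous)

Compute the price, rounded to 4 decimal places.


Answer: Price = 1.1204

Derivation:
d1 = (ln(S/K) + (r - q + 0.5*sigma^2) * T) / (sigma * sqrt(T)) = 0.36192787
d2 = d1 - sigma * sqrt(T) = 0.13565370
exp(-rT) = 0.87809543; exp(-qT) = 0.94743211
C = S_0 * exp(-qT) * N(d1) - K * exp(-rT) * N(d2)
N(d1) = 0.64129703; N(d2) = 0.55395248
C = 10.0500 * 0.94743211 * 0.64129703 - 10.2500 * 0.87809543 * 0.55395248 = 1.1204


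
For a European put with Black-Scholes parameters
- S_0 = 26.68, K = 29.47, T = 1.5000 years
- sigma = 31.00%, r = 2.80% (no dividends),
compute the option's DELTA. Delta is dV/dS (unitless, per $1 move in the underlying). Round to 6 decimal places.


Answer: Delta = -0.484645

Derivation:
d1 = 0.0384976144; d2 = -0.3411732957
phi(d1) = 0.3986467605; exp(-qT) = 1.0000000000; exp(-rT) = 0.9588697806
N(-d1) = 0.4846454668
Delta = -exp(-qT) * N(-d1) = -1.0000000000 * 0.4846454668 = -0.484645


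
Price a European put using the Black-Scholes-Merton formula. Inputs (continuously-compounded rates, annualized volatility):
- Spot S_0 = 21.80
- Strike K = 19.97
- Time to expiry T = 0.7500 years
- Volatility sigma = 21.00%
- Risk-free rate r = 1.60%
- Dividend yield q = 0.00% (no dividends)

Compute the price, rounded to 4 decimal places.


d1 = (ln(S/K) + (r - q + 0.5*sigma^2) * T) / (sigma * sqrt(T)) = 0.63902405
d2 = d1 - sigma * sqrt(T) = 0.45715871
exp(-rT) = 0.98807171; exp(-qT) = 1.00000000
P = K * exp(-rT) * N(-d2) - S_0 * exp(-qT) * N(-d1)
N(-d1) = 0.26140364; N(-d2) = 0.32377849
P = 19.9700 * 0.98807171 * 0.32377849 - 21.8000 * 1.00000000 * 0.26140364 = 0.6901

Answer: Price = 0.6901


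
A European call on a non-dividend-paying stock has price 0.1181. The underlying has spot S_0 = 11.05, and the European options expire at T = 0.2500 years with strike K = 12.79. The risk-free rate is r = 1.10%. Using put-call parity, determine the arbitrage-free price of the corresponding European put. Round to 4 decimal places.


Put-call parity: C - P = S_0 * exp(-qT) - K * exp(-rT).
S_0 * exp(-qT) = 11.0500 * 1.00000000 = 11.05000000
K * exp(-rT) = 12.7900 * 0.99725378 = 12.75487582
P = C - S*exp(-qT) + K*exp(-rT)
P = 0.1181 - 11.05000000 + 12.75487582 = 1.8230

Answer: Put price = 1.8230


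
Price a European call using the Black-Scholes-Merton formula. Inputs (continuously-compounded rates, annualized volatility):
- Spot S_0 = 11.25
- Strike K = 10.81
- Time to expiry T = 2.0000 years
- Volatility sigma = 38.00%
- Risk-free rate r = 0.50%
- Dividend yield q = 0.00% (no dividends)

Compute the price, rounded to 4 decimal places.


d1 = (ln(S/K) + (r - q + 0.5*sigma^2) * T) / (sigma * sqrt(T)) = 0.36154834
d2 = d1 - sigma * sqrt(T) = -0.17585281
exp(-rT) = 0.99004983; exp(-qT) = 1.00000000
C = S_0 * exp(-qT) * N(d1) - K * exp(-rT) * N(d2)
N(d1) = 0.64115521; N(d2) = 0.43020479
C = 11.2500 * 1.00000000 * 0.64115521 - 10.8100 * 0.99004983 * 0.43020479 = 2.6088

Answer: Price = 2.6088


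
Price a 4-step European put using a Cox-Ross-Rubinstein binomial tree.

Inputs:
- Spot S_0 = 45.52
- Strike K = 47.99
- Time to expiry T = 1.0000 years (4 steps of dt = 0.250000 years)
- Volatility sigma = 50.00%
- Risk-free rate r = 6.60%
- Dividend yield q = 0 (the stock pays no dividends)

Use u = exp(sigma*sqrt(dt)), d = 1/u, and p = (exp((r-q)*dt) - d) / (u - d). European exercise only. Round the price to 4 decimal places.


Answer: Price = V(0,0) = 8.4817

Derivation:
dt = T/N = 0.250000
u = exp(sigma*sqrt(dt)) = 1.284025; d = 1/u = 0.778801
p = (exp((r-q)*dt) - d) / (u - d) = 0.470753
Discount per step: exp(-r*dt) = 0.983635
Stock lattice S(k, i) with i counting down-moves:
  k=0: S(0,0) = 45.5200
  k=1: S(1,0) = 58.4488; S(1,1) = 35.4510
  k=2: S(2,0) = 75.0498; S(2,1) = 45.5200; S(2,2) = 27.6093
  k=3: S(3,0) = 96.3658; S(3,1) = 58.4488; S(3,2) = 35.4510; S(3,3) = 21.5021
  k=4: S(4,0) = 123.7362; S(4,1) = 75.0498; S(4,2) = 45.5200; S(4,3) = 27.6093; S(4,4) = 16.7459
Terminal payoffs V(N, i) = max(K - S_T, 0):
  V(4,0) = 0.000000; V(4,1) = 0.000000; V(4,2) = 2.470000; V(4,3) = 20.380724; V(4,4) = 31.244128
Backward induction: V(k, i) = exp(-r*dt) * [p * V(k+1, i) + (1-p) * V(k+1, i+1)].
  V(3,0) = exp(-r*dt) * [p*0.000000 + (1-p)*0.000000] = 0.000000
  V(3,1) = exp(-r*dt) * [p*0.000000 + (1-p)*2.470000] = 1.285847
  V(3,2) = exp(-r*dt) * [p*2.470000 + (1-p)*20.380724] = 11.753650
  V(3,3) = exp(-r*dt) * [p*20.380724 + (1-p)*31.244128] = 25.702536
  V(2,0) = exp(-r*dt) * [p*0.000000 + (1-p)*1.285847] = 0.669394
  V(2,1) = exp(-r*dt) * [p*1.285847 + (1-p)*11.753650] = 6.714196
  V(2,2) = exp(-r*dt) * [p*11.753650 + (1-p)*25.702536] = 18.822900
  V(1,0) = exp(-r*dt) * [p*0.669394 + (1-p)*6.714196] = 3.805278
  V(1,1) = exp(-r*dt) * [p*6.714196 + (1-p)*18.822900] = 12.907941
  V(0,0) = exp(-r*dt) * [p*3.805278 + (1-p)*12.907941] = 8.481724


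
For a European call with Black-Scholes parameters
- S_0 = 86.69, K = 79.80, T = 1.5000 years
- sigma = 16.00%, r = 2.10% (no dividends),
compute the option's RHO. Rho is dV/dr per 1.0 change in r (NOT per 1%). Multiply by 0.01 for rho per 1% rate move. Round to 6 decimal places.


d1 = 0.6813410467; d2 = 0.4853818673
phi(d1) = 0.3163040501; exp(-qT) = 1.0000000000; exp(-rT) = 0.9689909565
N(d2) = 0.6862972538
Rho = K*T*exp(-rT)*N(d2) = 79.8000 * 1.5000 * 0.9689909565 * 0.6862972538 = 79.602395

Answer: Rho = 79.602395


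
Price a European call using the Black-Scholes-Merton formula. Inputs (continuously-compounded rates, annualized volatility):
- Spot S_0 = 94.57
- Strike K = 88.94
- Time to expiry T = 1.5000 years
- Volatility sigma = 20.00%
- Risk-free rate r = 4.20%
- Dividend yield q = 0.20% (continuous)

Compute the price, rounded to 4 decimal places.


d1 = (ln(S/K) + (r - q + 0.5*sigma^2) * T) / (sigma * sqrt(T)) = 0.61799939
d2 = d1 - sigma * sqrt(T) = 0.37305041
exp(-rT) = 0.93894347; exp(-qT) = 0.99700450
C = S_0 * exp(-qT) * N(d1) - K * exp(-rT) * N(d2)
N(d1) = 0.73171213; N(d2) = 0.64544454
C = 94.5700 * 0.99700450 * 0.73171213 - 88.9400 * 0.93894347 * 0.64544454 = 15.0899

Answer: Price = 15.0899


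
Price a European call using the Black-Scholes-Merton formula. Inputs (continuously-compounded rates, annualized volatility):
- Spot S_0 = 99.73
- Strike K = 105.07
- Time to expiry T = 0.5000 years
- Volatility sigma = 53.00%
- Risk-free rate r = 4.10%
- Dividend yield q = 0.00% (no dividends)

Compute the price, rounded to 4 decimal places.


d1 = (ln(S/K) + (r - q + 0.5*sigma^2) * T) / (sigma * sqrt(T)) = 0.10290335
d2 = d1 - sigma * sqrt(T) = -0.27186324
exp(-rT) = 0.97970870; exp(-qT) = 1.00000000
C = S_0 * exp(-qT) * N(d1) - K * exp(-rT) * N(d2)
N(d1) = 0.54098016; N(d2) = 0.39286359
C = 99.7300 * 1.00000000 * 0.54098016 - 105.0700 * 0.97970870 * 0.39286359 = 13.5114

Answer: Price = 13.5114


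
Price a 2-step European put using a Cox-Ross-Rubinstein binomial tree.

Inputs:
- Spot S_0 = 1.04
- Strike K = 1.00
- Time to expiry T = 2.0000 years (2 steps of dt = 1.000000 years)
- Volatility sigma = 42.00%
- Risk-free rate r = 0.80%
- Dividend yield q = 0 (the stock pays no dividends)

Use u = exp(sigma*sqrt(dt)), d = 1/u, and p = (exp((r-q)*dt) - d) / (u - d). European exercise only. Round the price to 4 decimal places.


Answer: Price = V(0,0) = 0.1915

Derivation:
dt = T/N = 1.000000
u = exp(sigma*sqrt(dt)) = 1.521962; d = 1/u = 0.657047
p = (exp((r-q)*dt) - d) / (u - d) = 0.405803
Discount per step: exp(-r*dt) = 0.992032
Stock lattice S(k, i) with i counting down-moves:
  k=0: S(0,0) = 1.0400
  k=1: S(1,0) = 1.5828; S(1,1) = 0.6833
  k=2: S(2,0) = 2.4090; S(2,1) = 1.0400; S(2,2) = 0.4490
Terminal payoffs V(N, i) = max(K - S_T, 0):
  V(2,0) = 0.000000; V(2,1) = 0.000000; V(2,2) = 0.551021
Backward induction: V(k, i) = exp(-r*dt) * [p * V(k+1, i) + (1-p) * V(k+1, i+1)].
  V(1,0) = exp(-r*dt) * [p*0.000000 + (1-p)*0.000000] = 0.000000
  V(1,1) = exp(-r*dt) * [p*0.000000 + (1-p)*0.551021] = 0.324806
  V(0,0) = exp(-r*dt) * [p*0.000000 + (1-p)*0.324806] = 0.191461
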